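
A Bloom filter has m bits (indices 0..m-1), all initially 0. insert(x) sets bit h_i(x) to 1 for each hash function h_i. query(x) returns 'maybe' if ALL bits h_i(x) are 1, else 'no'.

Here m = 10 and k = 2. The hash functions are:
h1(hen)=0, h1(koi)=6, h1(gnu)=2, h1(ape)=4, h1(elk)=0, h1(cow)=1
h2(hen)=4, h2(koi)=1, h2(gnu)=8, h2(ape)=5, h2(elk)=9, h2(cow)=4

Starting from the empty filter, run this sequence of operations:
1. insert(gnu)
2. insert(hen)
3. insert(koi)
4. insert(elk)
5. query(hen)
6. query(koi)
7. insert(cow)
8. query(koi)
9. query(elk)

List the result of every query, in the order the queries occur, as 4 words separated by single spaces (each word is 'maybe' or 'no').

Start: bits=0000000000
Op 1: insert gnu -> sets bits 2 8 -> bits=0010000010
Op 2: insert hen -> sets bits 0 4 -> bits=1010100010
Op 3: insert koi -> sets bits 1 6 -> bits=1110101010
Op 4: insert elk -> sets bits 0 9 -> bits=1110101011
Op 5: query hen -> checks bit0=1, bit4=1 (all 1) -> maybe
Op 6: query koi -> checks bit1=1, bit6=1 (all 1) -> maybe
Op 7: insert cow -> sets bits 1 4 -> bits=1110101011
Op 8: query koi -> checks bit1=1, bit6=1 (all 1) -> maybe
Op 9: query elk -> checks bit0=1, bit9=1 (all 1) -> maybe
Query results in order: maybe maybe maybe maybe

Answer: maybe maybe maybe maybe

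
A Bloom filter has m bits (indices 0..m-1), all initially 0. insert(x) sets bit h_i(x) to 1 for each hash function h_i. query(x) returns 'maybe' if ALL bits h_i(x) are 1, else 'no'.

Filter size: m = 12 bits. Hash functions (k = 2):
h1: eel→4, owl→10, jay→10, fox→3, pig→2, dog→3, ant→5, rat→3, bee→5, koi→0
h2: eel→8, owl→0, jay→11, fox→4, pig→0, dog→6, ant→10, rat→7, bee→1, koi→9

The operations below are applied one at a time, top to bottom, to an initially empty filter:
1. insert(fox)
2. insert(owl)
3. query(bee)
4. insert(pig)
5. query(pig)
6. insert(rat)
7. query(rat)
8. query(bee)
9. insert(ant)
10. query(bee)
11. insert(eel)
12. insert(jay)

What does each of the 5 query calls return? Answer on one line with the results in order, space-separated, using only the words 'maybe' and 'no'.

Answer: no maybe maybe no no

Derivation:
Start: bits=000000000000
Op 1: insert fox -> sets bits 3 4 -> bits=000110000000
Op 2: insert owl -> sets bits 0 10 -> bits=100110000010
Op 3: query bee -> checks bit1=0, bit5=0 (has a 0) -> no
Op 4: insert pig -> sets bits 0 2 -> bits=101110000010
Op 5: query pig -> checks bit0=1, bit2=1 (all 1) -> maybe
Op 6: insert rat -> sets bits 3 7 -> bits=101110010010
Op 7: query rat -> checks bit3=1, bit7=1 (all 1) -> maybe
Op 8: query bee -> checks bit1=0, bit5=0 (has a 0) -> no
Op 9: insert ant -> sets bits 5 10 -> bits=101111010010
Op 10: query bee -> checks bit1=0, bit5=1 (has a 0) -> no
Op 11: insert eel -> sets bits 4 8 -> bits=101111011010
Op 12: insert jay -> sets bits 10 11 -> bits=101111011011
Query results in order: no maybe maybe no no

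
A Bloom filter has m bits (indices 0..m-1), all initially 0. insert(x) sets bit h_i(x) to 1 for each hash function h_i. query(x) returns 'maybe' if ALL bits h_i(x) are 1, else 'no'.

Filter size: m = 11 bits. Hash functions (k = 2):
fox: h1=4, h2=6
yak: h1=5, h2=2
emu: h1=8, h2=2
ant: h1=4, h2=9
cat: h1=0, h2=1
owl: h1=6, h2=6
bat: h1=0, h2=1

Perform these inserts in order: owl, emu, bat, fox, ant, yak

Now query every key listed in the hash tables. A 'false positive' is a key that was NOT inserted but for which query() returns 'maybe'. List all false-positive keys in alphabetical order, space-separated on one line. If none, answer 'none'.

Start: bits=00000000000
After insert 'owl': sets bits 6 -> bits=00000010000
After insert 'emu': sets bits 2 8 -> bits=00100010100
After insert 'bat': sets bits 0 1 -> bits=11100010100
After insert 'fox': sets bits 4 6 -> bits=11101010100
After insert 'ant': sets bits 4 9 -> bits=11101010110
After insert 'yak': sets bits 2 5 -> bits=11101110110
Not inserted: cat — query each against bits=11101110110:
query cat: checks bit0=1, bit1=1 (all 1) -> maybe => FALSE POSITIVE
False positives (alphabetical): cat

Answer: cat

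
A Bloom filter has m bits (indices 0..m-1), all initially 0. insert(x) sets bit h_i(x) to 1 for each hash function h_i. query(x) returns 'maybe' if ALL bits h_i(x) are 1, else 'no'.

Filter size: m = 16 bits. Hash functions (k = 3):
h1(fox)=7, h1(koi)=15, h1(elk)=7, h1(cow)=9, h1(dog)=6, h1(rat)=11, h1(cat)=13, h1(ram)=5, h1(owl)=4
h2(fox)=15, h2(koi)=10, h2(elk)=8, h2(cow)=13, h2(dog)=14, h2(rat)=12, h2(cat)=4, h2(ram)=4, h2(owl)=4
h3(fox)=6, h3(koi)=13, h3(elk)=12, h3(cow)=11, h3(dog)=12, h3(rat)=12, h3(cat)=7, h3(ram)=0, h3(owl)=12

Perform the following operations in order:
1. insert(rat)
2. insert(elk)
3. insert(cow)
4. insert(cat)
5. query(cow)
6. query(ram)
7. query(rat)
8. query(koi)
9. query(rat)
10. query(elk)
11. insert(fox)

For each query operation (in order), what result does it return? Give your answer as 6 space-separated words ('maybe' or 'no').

Answer: maybe no maybe no maybe maybe

Derivation:
Start: bits=0000000000000000
Op 1: insert rat -> sets bits 11 12 -> bits=0000000000011000
Op 2: insert elk -> sets bits 7 8 12 -> bits=0000000110011000
Op 3: insert cow -> sets bits 9 11 13 -> bits=0000000111011100
Op 4: insert cat -> sets bits 4 7 13 -> bits=0000100111011100
Op 5: query cow -> checks bit9=1, bit11=1, bit13=1 (all 1) -> maybe
Op 6: query ram -> checks bit0=0, bit4=1, bit5=0 (has a 0) -> no
Op 7: query rat -> checks bit11=1, bit12=1 (all 1) -> maybe
Op 8: query koi -> checks bit10=0, bit13=1, bit15=0 (has a 0) -> no
Op 9: query rat -> checks bit11=1, bit12=1 (all 1) -> maybe
Op 10: query elk -> checks bit7=1, bit8=1, bit12=1 (all 1) -> maybe
Op 11: insert fox -> sets bits 6 7 15 -> bits=0000101111011101
Query results in order: maybe no maybe no maybe maybe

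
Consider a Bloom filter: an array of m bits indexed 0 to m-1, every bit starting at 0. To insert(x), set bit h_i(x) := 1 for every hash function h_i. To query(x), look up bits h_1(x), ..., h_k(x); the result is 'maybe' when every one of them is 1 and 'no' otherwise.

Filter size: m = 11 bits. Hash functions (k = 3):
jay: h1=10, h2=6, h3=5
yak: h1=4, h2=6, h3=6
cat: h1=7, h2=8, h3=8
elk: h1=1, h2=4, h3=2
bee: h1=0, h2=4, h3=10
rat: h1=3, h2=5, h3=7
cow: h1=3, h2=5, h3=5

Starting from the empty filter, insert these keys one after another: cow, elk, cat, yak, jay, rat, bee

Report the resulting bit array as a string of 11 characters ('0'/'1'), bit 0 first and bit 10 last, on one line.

Start: bits=00000000000
After insert 'cow': sets bits 3 5 -> bits=00010100000
After insert 'elk': sets bits 1 2 4 -> bits=01111100000
After insert 'cat': sets bits 7 8 -> bits=01111101100
After insert 'yak': sets bits 4 6 -> bits=01111111100
After insert 'jay': sets bits 5 6 10 -> bits=01111111101
After insert 'rat': sets bits 3 5 7 -> bits=01111111101
After insert 'bee': sets bits 0 4 10 -> bits=11111111101

Answer: 11111111101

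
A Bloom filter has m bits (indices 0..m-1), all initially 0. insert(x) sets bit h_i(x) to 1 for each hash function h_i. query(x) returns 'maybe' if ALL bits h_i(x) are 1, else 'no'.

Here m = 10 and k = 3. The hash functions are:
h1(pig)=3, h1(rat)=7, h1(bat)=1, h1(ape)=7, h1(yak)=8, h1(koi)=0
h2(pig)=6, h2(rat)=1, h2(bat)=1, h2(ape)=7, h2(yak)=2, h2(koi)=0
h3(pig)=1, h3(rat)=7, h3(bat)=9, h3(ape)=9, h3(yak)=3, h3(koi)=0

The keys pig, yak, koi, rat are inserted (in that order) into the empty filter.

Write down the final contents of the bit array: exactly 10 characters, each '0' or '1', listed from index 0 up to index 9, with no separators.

Answer: 1111001110

Derivation:
Start: bits=0000000000
After insert 'pig': sets bits 1 3 6 -> bits=0101001000
After insert 'yak': sets bits 2 3 8 -> bits=0111001010
After insert 'koi': sets bits 0 -> bits=1111001010
After insert 'rat': sets bits 1 7 -> bits=1111001110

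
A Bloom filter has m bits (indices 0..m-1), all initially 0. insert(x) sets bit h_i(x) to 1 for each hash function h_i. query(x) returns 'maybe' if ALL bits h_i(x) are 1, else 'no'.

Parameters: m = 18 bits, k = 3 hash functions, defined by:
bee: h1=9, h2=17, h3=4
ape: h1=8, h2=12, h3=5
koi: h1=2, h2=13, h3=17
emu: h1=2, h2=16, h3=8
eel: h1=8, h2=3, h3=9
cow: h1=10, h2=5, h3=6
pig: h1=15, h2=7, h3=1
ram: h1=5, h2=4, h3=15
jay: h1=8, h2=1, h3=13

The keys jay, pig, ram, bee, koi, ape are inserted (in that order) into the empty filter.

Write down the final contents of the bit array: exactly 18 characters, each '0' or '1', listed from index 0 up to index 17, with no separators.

Answer: 011011011100110101

Derivation:
Start: bits=000000000000000000
After insert 'jay': sets bits 1 8 13 -> bits=010000001000010000
After insert 'pig': sets bits 1 7 15 -> bits=010000011000010100
After insert 'ram': sets bits 4 5 15 -> bits=010011011000010100
After insert 'bee': sets bits 4 9 17 -> bits=010011011100010101
After insert 'koi': sets bits 2 13 17 -> bits=011011011100010101
After insert 'ape': sets bits 5 8 12 -> bits=011011011100110101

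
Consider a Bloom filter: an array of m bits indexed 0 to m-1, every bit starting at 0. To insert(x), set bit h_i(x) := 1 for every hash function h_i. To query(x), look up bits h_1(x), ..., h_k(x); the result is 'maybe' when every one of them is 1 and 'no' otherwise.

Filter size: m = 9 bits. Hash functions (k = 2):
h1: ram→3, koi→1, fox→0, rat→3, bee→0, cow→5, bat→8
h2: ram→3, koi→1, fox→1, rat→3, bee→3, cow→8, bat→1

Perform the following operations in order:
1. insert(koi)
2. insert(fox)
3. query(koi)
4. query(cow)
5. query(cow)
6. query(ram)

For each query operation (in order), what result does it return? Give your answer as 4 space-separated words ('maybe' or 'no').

Answer: maybe no no no

Derivation:
Start: bits=000000000
Op 1: insert koi -> sets bits 1 -> bits=010000000
Op 2: insert fox -> sets bits 0 1 -> bits=110000000
Op 3: query koi -> checks bit1=1 (all 1) -> maybe
Op 4: query cow -> checks bit5=0, bit8=0 (has a 0) -> no
Op 5: query cow -> checks bit5=0, bit8=0 (has a 0) -> no
Op 6: query ram -> checks bit3=0 (has a 0) -> no
Query results in order: maybe no no no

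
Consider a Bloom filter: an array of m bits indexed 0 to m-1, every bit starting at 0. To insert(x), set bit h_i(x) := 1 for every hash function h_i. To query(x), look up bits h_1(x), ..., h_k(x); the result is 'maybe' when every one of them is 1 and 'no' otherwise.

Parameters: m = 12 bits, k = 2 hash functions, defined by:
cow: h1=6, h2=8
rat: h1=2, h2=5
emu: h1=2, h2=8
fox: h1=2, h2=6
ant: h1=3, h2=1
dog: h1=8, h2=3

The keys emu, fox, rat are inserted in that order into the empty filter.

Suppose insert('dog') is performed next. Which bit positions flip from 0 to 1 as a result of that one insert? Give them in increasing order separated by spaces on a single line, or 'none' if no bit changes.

Answer: 3

Derivation:
Start: bits=000000000000
After insert 'emu': sets bits 2 8 -> bits=001000001000
After insert 'fox': sets bits 2 6 -> bits=001000101000
After insert 'rat': sets bits 2 5 -> bits=001001101000
insert 'dog' would touch bits 3 8; currently bit3=0, bit8=1
Bits that are 0 among those (would change 0->1): 3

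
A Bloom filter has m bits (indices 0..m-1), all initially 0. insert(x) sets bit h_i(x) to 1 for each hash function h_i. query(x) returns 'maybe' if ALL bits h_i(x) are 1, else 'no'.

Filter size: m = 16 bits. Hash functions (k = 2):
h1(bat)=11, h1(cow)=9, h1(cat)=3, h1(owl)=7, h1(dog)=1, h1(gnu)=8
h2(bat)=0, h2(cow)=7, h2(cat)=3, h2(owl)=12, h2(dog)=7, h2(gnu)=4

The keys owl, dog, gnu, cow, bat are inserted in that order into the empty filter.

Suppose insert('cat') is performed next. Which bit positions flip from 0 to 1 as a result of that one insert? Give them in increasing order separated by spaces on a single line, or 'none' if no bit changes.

Answer: 3

Derivation:
Start: bits=0000000000000000
After insert 'owl': sets bits 7 12 -> bits=0000000100001000
After insert 'dog': sets bits 1 7 -> bits=0100000100001000
After insert 'gnu': sets bits 4 8 -> bits=0100100110001000
After insert 'cow': sets bits 7 9 -> bits=0100100111001000
After insert 'bat': sets bits 0 11 -> bits=1100100111011000
insert 'cat' would touch bits 3; currently bit3=0
Bits that are 0 among those (would change 0->1): 3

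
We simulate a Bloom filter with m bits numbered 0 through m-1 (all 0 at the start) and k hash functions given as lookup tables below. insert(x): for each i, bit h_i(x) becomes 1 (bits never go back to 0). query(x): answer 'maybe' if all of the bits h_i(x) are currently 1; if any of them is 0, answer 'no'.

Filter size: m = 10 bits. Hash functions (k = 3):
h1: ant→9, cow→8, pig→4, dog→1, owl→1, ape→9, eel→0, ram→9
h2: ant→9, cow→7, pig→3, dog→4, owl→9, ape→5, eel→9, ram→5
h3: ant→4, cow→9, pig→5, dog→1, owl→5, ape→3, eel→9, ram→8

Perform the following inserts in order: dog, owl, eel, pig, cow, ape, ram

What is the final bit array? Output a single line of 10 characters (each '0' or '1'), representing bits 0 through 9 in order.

Answer: 1101110111

Derivation:
Start: bits=0000000000
After insert 'dog': sets bits 1 4 -> bits=0100100000
After insert 'owl': sets bits 1 5 9 -> bits=0100110001
After insert 'eel': sets bits 0 9 -> bits=1100110001
After insert 'pig': sets bits 3 4 5 -> bits=1101110001
After insert 'cow': sets bits 7 8 9 -> bits=1101110111
After insert 'ape': sets bits 3 5 9 -> bits=1101110111
After insert 'ram': sets bits 5 8 9 -> bits=1101110111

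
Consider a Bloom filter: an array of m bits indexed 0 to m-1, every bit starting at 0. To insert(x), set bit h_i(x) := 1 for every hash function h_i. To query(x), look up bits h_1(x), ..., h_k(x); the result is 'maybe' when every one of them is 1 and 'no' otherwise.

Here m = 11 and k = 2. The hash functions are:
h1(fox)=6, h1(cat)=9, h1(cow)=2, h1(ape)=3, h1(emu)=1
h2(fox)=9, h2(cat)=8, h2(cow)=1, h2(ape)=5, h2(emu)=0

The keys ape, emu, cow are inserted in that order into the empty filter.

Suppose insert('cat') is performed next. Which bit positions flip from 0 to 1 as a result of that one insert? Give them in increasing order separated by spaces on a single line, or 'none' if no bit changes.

Answer: 8 9

Derivation:
Start: bits=00000000000
After insert 'ape': sets bits 3 5 -> bits=00010100000
After insert 'emu': sets bits 0 1 -> bits=11010100000
After insert 'cow': sets bits 1 2 -> bits=11110100000
insert 'cat' would touch bits 8 9; currently bit8=0, bit9=0
Bits that are 0 among those (would change 0->1): 8 9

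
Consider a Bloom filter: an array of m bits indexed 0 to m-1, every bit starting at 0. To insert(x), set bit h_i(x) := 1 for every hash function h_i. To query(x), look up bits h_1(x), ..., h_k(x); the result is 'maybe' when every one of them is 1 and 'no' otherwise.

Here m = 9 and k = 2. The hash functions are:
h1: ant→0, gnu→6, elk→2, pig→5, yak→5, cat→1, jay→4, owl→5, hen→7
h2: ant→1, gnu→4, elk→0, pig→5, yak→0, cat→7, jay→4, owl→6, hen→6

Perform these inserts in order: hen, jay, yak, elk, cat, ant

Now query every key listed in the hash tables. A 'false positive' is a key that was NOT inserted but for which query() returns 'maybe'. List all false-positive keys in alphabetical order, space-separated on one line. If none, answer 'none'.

Answer: gnu owl pig

Derivation:
Start: bits=000000000
After insert 'hen': sets bits 6 7 -> bits=000000110
After insert 'jay': sets bits 4 -> bits=000010110
After insert 'yak': sets bits 0 5 -> bits=100011110
After insert 'elk': sets bits 0 2 -> bits=101011110
After insert 'cat': sets bits 1 7 -> bits=111011110
After insert 'ant': sets bits 0 1 -> bits=111011110
Not inserted: gnu owl pig — query each against bits=111011110:
query gnu: checks bit4=1, bit6=1 (all 1) -> maybe => FALSE POSITIVE
query owl: checks bit5=1, bit6=1 (all 1) -> maybe => FALSE POSITIVE
query pig: checks bit5=1 (all 1) -> maybe => FALSE POSITIVE
False positives (alphabetical): gnu owl pig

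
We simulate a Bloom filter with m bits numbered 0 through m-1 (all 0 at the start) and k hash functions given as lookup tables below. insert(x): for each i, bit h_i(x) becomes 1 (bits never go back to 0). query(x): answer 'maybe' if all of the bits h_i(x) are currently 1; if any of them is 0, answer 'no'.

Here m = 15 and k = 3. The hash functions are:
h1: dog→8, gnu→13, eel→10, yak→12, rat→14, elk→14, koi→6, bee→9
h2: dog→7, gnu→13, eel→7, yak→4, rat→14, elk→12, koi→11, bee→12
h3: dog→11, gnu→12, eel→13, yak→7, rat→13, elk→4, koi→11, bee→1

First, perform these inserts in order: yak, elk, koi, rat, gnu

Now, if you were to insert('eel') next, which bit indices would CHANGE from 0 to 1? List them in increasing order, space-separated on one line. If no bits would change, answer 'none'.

Start: bits=000000000000000
After insert 'yak': sets bits 4 7 12 -> bits=000010010000100
After insert 'elk': sets bits 4 12 14 -> bits=000010010000101
After insert 'koi': sets bits 6 11 -> bits=000010110001101
After insert 'rat': sets bits 13 14 -> bits=000010110001111
After insert 'gnu': sets bits 12 13 -> bits=000010110001111
insert 'eel' would touch bits 7 10 13; currently bit7=1, bit10=0, bit13=1
Bits that are 0 among those (would change 0->1): 10

Answer: 10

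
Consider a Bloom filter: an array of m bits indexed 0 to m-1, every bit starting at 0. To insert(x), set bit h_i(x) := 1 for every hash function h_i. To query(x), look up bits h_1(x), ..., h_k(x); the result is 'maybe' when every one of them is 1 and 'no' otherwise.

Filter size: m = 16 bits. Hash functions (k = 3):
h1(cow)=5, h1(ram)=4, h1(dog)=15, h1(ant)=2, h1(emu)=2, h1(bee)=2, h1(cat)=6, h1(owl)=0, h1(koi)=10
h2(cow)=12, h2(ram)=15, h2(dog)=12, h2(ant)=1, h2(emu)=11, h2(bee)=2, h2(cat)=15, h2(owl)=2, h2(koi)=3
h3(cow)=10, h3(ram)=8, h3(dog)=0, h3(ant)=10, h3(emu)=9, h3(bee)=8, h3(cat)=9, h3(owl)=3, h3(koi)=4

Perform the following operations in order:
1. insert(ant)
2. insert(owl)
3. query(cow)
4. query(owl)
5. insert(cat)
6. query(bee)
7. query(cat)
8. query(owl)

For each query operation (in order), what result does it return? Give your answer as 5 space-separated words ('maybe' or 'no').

Start: bits=0000000000000000
Op 1: insert ant -> sets bits 1 2 10 -> bits=0110000000100000
Op 2: insert owl -> sets bits 0 2 3 -> bits=1111000000100000
Op 3: query cow -> checks bit5=0, bit10=1, bit12=0 (has a 0) -> no
Op 4: query owl -> checks bit0=1, bit2=1, bit3=1 (all 1) -> maybe
Op 5: insert cat -> sets bits 6 9 15 -> bits=1111001001100001
Op 6: query bee -> checks bit2=1, bit8=0 (has a 0) -> no
Op 7: query cat -> checks bit6=1, bit9=1, bit15=1 (all 1) -> maybe
Op 8: query owl -> checks bit0=1, bit2=1, bit3=1 (all 1) -> maybe
Query results in order: no maybe no maybe maybe

Answer: no maybe no maybe maybe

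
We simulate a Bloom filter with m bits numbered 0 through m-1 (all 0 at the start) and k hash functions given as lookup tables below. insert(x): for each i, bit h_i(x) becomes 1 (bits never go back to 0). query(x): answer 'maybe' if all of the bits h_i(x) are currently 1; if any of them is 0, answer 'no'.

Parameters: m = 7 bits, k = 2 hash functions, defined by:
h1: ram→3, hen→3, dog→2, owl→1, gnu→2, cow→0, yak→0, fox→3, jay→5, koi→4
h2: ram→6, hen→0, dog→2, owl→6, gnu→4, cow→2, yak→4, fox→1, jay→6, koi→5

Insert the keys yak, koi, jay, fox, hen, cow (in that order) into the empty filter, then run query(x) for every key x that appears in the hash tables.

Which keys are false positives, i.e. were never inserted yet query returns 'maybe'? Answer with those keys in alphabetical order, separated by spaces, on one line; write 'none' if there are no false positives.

Start: bits=0000000
After insert 'yak': sets bits 0 4 -> bits=1000100
After insert 'koi': sets bits 4 5 -> bits=1000110
After insert 'jay': sets bits 5 6 -> bits=1000111
After insert 'fox': sets bits 1 3 -> bits=1101111
After insert 'hen': sets bits 0 3 -> bits=1101111
After insert 'cow': sets bits 0 2 -> bits=1111111
Not inserted: dog gnu owl ram — query each against bits=1111111:
query dog: checks bit2=1 (all 1) -> maybe => FALSE POSITIVE
query gnu: checks bit2=1, bit4=1 (all 1) -> maybe => FALSE POSITIVE
query owl: checks bit1=1, bit6=1 (all 1) -> maybe => FALSE POSITIVE
query ram: checks bit3=1, bit6=1 (all 1) -> maybe => FALSE POSITIVE
False positives (alphabetical): dog gnu owl ram

Answer: dog gnu owl ram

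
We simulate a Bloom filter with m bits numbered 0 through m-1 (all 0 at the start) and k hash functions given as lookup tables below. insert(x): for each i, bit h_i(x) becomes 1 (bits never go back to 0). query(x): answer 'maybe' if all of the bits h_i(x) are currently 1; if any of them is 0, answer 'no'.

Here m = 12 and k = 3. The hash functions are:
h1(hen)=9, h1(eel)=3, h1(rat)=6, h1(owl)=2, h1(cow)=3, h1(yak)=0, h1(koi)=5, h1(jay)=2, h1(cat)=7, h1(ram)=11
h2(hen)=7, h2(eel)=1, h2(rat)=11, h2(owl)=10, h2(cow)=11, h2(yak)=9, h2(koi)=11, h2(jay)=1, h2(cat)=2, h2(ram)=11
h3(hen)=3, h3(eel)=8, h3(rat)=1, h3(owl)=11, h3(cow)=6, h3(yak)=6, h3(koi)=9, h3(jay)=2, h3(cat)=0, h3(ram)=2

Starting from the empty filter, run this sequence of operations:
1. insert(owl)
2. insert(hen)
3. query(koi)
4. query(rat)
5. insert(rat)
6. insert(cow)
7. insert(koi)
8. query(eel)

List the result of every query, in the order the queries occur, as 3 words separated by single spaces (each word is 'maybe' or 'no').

Answer: no no no

Derivation:
Start: bits=000000000000
Op 1: insert owl -> sets bits 2 10 11 -> bits=001000000011
Op 2: insert hen -> sets bits 3 7 9 -> bits=001100010111
Op 3: query koi -> checks bit5=0, bit9=1, bit11=1 (has a 0) -> no
Op 4: query rat -> checks bit1=0, bit6=0, bit11=1 (has a 0) -> no
Op 5: insert rat -> sets bits 1 6 11 -> bits=011100110111
Op 6: insert cow -> sets bits 3 6 11 -> bits=011100110111
Op 7: insert koi -> sets bits 5 9 11 -> bits=011101110111
Op 8: query eel -> checks bit1=1, bit3=1, bit8=0 (has a 0) -> no
Query results in order: no no no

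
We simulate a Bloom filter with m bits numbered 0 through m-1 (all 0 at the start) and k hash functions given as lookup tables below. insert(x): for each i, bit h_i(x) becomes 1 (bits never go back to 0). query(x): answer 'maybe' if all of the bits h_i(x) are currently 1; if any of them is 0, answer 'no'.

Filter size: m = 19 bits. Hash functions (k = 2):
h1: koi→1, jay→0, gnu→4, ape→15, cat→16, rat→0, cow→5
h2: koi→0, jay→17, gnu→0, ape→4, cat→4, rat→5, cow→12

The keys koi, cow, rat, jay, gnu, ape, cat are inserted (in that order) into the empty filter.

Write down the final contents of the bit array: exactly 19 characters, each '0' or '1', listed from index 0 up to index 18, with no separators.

Start: bits=0000000000000000000
After insert 'koi': sets bits 0 1 -> bits=1100000000000000000
After insert 'cow': sets bits 5 12 -> bits=1100010000001000000
After insert 'rat': sets bits 0 5 -> bits=1100010000001000000
After insert 'jay': sets bits 0 17 -> bits=1100010000001000010
After insert 'gnu': sets bits 0 4 -> bits=1100110000001000010
After insert 'ape': sets bits 4 15 -> bits=1100110000001001010
After insert 'cat': sets bits 4 16 -> bits=1100110000001001110

Answer: 1100110000001001110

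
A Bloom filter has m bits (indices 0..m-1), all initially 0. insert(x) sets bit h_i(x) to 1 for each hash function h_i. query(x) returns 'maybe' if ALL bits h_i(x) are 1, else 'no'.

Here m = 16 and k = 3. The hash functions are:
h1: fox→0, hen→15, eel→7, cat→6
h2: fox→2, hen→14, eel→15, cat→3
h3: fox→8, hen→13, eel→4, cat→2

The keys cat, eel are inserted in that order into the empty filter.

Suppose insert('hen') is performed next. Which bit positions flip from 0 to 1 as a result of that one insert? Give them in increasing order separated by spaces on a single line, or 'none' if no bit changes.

Start: bits=0000000000000000
After insert 'cat': sets bits 2 3 6 -> bits=0011001000000000
After insert 'eel': sets bits 4 7 15 -> bits=0011101100000001
insert 'hen' would touch bits 13 14 15; currently bit13=0, bit14=0, bit15=1
Bits that are 0 among those (would change 0->1): 13 14

Answer: 13 14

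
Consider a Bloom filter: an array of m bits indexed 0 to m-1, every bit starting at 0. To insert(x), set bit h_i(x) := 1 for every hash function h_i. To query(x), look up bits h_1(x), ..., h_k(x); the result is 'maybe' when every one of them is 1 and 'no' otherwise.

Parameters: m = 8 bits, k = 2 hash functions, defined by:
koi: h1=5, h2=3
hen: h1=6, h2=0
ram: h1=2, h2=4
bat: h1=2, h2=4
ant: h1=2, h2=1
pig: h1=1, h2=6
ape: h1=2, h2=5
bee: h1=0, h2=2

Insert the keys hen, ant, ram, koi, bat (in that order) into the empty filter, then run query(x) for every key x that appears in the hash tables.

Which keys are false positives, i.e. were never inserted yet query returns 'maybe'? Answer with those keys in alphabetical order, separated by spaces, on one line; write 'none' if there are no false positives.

Start: bits=00000000
After insert 'hen': sets bits 0 6 -> bits=10000010
After insert 'ant': sets bits 1 2 -> bits=11100010
After insert 'ram': sets bits 2 4 -> bits=11101010
After insert 'koi': sets bits 3 5 -> bits=11111110
After insert 'bat': sets bits 2 4 -> bits=11111110
Not inserted: ape bee pig — query each against bits=11111110:
query ape: checks bit2=1, bit5=1 (all 1) -> maybe => FALSE POSITIVE
query bee: checks bit0=1, bit2=1 (all 1) -> maybe => FALSE POSITIVE
query pig: checks bit1=1, bit6=1 (all 1) -> maybe => FALSE POSITIVE
False positives (alphabetical): ape bee pig

Answer: ape bee pig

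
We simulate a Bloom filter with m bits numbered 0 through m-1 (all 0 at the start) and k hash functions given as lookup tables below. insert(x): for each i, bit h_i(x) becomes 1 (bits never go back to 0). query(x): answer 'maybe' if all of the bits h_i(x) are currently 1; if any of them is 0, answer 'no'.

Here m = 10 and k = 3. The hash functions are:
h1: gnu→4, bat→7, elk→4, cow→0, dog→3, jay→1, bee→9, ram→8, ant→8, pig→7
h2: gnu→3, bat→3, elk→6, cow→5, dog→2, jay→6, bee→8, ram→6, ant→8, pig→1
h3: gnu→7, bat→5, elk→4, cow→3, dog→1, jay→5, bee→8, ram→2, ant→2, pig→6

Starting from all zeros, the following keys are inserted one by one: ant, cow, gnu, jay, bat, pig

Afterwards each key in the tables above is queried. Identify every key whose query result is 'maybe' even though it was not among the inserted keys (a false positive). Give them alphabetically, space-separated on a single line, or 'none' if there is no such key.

Start: bits=0000000000
After insert 'ant': sets bits 2 8 -> bits=0010000010
After insert 'cow': sets bits 0 3 5 -> bits=1011010010
After insert 'gnu': sets bits 3 4 7 -> bits=1011110110
After insert 'jay': sets bits 1 5 6 -> bits=1111111110
After insert 'bat': sets bits 3 5 7 -> bits=1111111110
After insert 'pig': sets bits 1 6 7 -> bits=1111111110
Not inserted: bee dog elk ram — query each against bits=1111111110:
query bee: checks bit8=1, bit9=0 (has a 0) -> no => not a false positive
query dog: checks bit1=1, bit2=1, bit3=1 (all 1) -> maybe => FALSE POSITIVE
query elk: checks bit4=1, bit6=1 (all 1) -> maybe => FALSE POSITIVE
query ram: checks bit2=1, bit6=1, bit8=1 (all 1) -> maybe => FALSE POSITIVE
False positives (alphabetical): dog elk ram

Answer: dog elk ram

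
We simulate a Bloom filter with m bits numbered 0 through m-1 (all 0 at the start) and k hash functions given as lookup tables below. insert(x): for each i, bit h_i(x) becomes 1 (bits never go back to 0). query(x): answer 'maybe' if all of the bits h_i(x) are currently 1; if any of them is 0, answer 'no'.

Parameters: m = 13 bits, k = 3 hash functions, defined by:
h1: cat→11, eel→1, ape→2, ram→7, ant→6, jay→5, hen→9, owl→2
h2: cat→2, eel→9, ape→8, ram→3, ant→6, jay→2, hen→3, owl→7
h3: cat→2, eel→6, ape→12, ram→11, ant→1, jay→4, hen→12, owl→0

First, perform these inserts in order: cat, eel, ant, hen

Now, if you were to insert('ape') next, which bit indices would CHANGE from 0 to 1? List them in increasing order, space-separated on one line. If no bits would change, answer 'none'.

Start: bits=0000000000000
After insert 'cat': sets bits 2 11 -> bits=0010000000010
After insert 'eel': sets bits 1 6 9 -> bits=0110001001010
After insert 'ant': sets bits 1 6 -> bits=0110001001010
After insert 'hen': sets bits 3 9 12 -> bits=0111001001011
insert 'ape' would touch bits 2 8 12; currently bit2=1, bit8=0, bit12=1
Bits that are 0 among those (would change 0->1): 8

Answer: 8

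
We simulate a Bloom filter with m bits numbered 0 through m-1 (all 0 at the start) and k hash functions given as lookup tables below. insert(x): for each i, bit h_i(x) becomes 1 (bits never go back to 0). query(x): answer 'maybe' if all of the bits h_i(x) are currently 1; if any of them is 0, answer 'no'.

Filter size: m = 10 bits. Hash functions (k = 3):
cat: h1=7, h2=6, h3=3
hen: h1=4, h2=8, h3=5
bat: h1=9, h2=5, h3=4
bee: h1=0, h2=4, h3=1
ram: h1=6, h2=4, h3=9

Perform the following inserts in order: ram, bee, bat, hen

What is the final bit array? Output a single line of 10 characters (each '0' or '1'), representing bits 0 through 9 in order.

Start: bits=0000000000
After insert 'ram': sets bits 4 6 9 -> bits=0000101001
After insert 'bee': sets bits 0 1 4 -> bits=1100101001
After insert 'bat': sets bits 4 5 9 -> bits=1100111001
After insert 'hen': sets bits 4 5 8 -> bits=1100111011

Answer: 1100111011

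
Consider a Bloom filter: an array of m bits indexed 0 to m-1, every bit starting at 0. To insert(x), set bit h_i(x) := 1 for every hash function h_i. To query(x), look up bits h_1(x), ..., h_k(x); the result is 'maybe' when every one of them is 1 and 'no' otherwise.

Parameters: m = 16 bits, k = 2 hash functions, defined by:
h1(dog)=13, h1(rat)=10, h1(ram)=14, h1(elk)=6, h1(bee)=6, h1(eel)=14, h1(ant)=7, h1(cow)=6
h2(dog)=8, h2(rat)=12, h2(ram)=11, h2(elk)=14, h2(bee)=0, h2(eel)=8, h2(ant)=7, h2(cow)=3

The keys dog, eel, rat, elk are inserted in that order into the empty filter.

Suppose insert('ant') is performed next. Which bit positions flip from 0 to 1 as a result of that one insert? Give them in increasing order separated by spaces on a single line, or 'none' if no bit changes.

Start: bits=0000000000000000
After insert 'dog': sets bits 8 13 -> bits=0000000010000100
After insert 'eel': sets bits 8 14 -> bits=0000000010000110
After insert 'rat': sets bits 10 12 -> bits=0000000010101110
After insert 'elk': sets bits 6 14 -> bits=0000001010101110
insert 'ant' would touch bits 7; currently bit7=0
Bits that are 0 among those (would change 0->1): 7

Answer: 7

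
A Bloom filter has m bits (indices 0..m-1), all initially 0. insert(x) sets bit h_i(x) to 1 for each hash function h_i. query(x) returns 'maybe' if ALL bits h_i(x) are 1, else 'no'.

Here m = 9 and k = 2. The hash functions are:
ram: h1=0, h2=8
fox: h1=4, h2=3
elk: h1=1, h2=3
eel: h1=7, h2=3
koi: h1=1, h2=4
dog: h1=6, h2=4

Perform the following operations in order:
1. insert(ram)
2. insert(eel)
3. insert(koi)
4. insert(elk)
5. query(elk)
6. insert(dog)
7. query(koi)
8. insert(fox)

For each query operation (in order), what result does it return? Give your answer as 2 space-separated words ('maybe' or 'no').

Answer: maybe maybe

Derivation:
Start: bits=000000000
Op 1: insert ram -> sets bits 0 8 -> bits=100000001
Op 2: insert eel -> sets bits 3 7 -> bits=100100011
Op 3: insert koi -> sets bits 1 4 -> bits=110110011
Op 4: insert elk -> sets bits 1 3 -> bits=110110011
Op 5: query elk -> checks bit1=1, bit3=1 (all 1) -> maybe
Op 6: insert dog -> sets bits 4 6 -> bits=110110111
Op 7: query koi -> checks bit1=1, bit4=1 (all 1) -> maybe
Op 8: insert fox -> sets bits 3 4 -> bits=110110111
Query results in order: maybe maybe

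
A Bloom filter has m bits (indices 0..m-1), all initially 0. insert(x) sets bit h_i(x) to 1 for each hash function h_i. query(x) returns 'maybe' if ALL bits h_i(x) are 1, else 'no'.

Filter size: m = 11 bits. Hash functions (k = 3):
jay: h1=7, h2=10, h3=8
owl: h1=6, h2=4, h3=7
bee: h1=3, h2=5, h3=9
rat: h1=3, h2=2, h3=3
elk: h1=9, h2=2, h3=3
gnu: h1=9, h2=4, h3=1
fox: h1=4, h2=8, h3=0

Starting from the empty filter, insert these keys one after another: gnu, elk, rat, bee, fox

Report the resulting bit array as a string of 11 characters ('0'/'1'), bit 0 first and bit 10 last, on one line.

Start: bits=00000000000
After insert 'gnu': sets bits 1 4 9 -> bits=01001000010
After insert 'elk': sets bits 2 3 9 -> bits=01111000010
After insert 'rat': sets bits 2 3 -> bits=01111000010
After insert 'bee': sets bits 3 5 9 -> bits=01111100010
After insert 'fox': sets bits 0 4 8 -> bits=11111100110

Answer: 11111100110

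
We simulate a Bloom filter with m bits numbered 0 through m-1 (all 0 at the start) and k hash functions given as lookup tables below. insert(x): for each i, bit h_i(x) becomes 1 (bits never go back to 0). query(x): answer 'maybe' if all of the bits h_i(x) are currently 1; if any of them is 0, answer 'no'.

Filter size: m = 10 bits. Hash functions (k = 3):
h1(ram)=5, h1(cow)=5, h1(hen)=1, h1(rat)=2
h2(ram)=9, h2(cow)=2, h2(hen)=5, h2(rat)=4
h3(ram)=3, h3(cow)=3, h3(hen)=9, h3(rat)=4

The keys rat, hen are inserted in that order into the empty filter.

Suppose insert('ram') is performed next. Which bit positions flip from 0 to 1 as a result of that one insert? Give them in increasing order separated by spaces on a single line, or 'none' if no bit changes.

Start: bits=0000000000
After insert 'rat': sets bits 2 4 -> bits=0010100000
After insert 'hen': sets bits 1 5 9 -> bits=0110110001
insert 'ram' would touch bits 3 5 9; currently bit3=0, bit5=1, bit9=1
Bits that are 0 among those (would change 0->1): 3

Answer: 3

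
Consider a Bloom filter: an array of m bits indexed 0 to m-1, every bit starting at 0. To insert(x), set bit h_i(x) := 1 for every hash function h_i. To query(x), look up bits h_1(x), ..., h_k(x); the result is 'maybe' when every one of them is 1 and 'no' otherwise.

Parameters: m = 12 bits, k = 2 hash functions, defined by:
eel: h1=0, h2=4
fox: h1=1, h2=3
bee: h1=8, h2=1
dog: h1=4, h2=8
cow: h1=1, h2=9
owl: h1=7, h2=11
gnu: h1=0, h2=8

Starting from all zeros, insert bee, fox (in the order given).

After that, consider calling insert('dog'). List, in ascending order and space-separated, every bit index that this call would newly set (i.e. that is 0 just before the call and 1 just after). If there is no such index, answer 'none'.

Start: bits=000000000000
After insert 'bee': sets bits 1 8 -> bits=010000001000
After insert 'fox': sets bits 1 3 -> bits=010100001000
insert 'dog' would touch bits 4 8; currently bit4=0, bit8=1
Bits that are 0 among those (would change 0->1): 4

Answer: 4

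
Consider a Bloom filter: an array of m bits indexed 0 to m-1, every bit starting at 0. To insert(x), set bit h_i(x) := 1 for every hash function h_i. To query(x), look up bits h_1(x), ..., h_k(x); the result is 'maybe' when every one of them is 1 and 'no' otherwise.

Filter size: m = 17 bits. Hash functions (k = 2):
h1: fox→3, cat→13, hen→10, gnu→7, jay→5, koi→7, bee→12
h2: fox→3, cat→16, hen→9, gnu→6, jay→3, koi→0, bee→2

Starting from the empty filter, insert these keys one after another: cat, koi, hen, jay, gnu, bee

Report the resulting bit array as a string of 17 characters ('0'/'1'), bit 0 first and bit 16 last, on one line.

Start: bits=00000000000000000
After insert 'cat': sets bits 13 16 -> bits=00000000000001001
After insert 'koi': sets bits 0 7 -> bits=10000001000001001
After insert 'hen': sets bits 9 10 -> bits=10000001011001001
After insert 'jay': sets bits 3 5 -> bits=10010101011001001
After insert 'gnu': sets bits 6 7 -> bits=10010111011001001
After insert 'bee': sets bits 2 12 -> bits=10110111011011001

Answer: 10110111011011001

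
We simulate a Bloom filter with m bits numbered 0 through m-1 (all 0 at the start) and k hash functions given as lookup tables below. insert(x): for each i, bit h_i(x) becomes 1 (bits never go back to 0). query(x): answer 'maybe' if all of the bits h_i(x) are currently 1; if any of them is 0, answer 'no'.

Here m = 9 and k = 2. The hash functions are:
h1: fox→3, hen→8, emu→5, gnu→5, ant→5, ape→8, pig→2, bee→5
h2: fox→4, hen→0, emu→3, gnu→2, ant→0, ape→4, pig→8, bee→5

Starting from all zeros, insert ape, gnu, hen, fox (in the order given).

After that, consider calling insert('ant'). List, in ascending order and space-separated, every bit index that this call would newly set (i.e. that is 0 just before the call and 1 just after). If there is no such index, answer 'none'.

Start: bits=000000000
After insert 'ape': sets bits 4 8 -> bits=000010001
After insert 'gnu': sets bits 2 5 -> bits=001011001
After insert 'hen': sets bits 0 8 -> bits=101011001
After insert 'fox': sets bits 3 4 -> bits=101111001
insert 'ant' would touch bits 0 5; currently bit0=1, bit5=1
Bits that are 0 among those (would change 0->1): none

Answer: none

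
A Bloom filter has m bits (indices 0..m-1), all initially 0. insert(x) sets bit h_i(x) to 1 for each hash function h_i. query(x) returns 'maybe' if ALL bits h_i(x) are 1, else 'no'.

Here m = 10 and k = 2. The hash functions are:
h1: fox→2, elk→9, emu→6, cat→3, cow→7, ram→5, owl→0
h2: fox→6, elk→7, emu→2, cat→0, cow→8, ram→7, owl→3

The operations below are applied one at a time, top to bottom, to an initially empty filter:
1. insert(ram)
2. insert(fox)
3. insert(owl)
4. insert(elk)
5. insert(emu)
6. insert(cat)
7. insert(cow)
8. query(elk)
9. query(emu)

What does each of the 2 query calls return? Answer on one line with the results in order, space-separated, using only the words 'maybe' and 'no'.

Start: bits=0000000000
Op 1: insert ram -> sets bits 5 7 -> bits=0000010100
Op 2: insert fox -> sets bits 2 6 -> bits=0010011100
Op 3: insert owl -> sets bits 0 3 -> bits=1011011100
Op 4: insert elk -> sets bits 7 9 -> bits=1011011101
Op 5: insert emu -> sets bits 2 6 -> bits=1011011101
Op 6: insert cat -> sets bits 0 3 -> bits=1011011101
Op 7: insert cow -> sets bits 7 8 -> bits=1011011111
Op 8: query elk -> checks bit7=1, bit9=1 (all 1) -> maybe
Op 9: query emu -> checks bit2=1, bit6=1 (all 1) -> maybe
Query results in order: maybe maybe

Answer: maybe maybe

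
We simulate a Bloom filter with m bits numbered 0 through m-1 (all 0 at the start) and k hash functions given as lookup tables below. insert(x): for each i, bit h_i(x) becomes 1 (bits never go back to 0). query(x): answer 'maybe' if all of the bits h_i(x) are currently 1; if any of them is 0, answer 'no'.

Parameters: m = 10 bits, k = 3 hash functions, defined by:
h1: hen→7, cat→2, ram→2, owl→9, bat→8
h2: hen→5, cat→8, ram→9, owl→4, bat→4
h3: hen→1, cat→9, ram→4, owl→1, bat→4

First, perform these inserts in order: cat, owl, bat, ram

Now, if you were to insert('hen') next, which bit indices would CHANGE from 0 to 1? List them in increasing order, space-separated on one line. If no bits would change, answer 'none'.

Start: bits=0000000000
After insert 'cat': sets bits 2 8 9 -> bits=0010000011
After insert 'owl': sets bits 1 4 9 -> bits=0110100011
After insert 'bat': sets bits 4 8 -> bits=0110100011
After insert 'ram': sets bits 2 4 9 -> bits=0110100011
insert 'hen' would touch bits 1 5 7; currently bit1=1, bit5=0, bit7=0
Bits that are 0 among those (would change 0->1): 5 7

Answer: 5 7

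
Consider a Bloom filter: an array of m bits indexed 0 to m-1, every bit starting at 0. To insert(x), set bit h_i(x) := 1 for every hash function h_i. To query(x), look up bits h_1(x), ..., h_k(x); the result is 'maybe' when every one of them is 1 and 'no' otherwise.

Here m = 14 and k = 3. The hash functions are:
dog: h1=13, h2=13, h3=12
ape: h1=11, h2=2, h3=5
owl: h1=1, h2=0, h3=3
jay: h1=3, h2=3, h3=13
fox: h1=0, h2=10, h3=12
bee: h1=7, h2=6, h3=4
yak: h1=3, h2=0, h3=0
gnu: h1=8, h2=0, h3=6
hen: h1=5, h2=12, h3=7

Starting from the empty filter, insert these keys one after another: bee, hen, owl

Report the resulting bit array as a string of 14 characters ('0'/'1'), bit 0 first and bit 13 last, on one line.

Answer: 11011111000010

Derivation:
Start: bits=00000000000000
After insert 'bee': sets bits 4 6 7 -> bits=00001011000000
After insert 'hen': sets bits 5 7 12 -> bits=00001111000010
After insert 'owl': sets bits 0 1 3 -> bits=11011111000010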